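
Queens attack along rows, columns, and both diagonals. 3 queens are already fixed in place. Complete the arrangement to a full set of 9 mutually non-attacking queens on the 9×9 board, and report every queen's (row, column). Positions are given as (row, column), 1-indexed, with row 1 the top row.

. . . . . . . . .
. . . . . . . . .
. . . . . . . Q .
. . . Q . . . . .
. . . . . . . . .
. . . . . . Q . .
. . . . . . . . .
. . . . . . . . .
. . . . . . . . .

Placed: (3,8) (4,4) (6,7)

(1,9) (2,5) (3,8) (4,4) (5,1) (6,7) (7,2) (8,6) (9,3)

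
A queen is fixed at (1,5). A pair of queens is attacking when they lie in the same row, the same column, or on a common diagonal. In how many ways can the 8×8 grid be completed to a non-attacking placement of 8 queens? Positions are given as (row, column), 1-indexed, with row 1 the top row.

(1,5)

18

Branch on row 2: col 1 → 3; col 2 → 4; col 3 → 3; col 7 → 6; col 8 → 2.
Sum: 3 + 4 + 3 + 6 + 2 = 18.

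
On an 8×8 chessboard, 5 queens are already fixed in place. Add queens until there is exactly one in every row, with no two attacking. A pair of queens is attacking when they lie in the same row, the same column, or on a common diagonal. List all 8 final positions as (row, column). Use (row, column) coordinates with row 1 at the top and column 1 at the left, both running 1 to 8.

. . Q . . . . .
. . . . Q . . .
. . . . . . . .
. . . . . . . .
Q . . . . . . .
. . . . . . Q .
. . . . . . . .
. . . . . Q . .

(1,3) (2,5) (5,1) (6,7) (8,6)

Row 3: attacked by (1,3)→{1,3,5}; (2,5)→{4,5,6}; (5,1)→{1,3}; (6,7)→{4,7}; (8,6)→{1,6}. Safe: 2, 8. Place at column 8.
Row 4: attacked by (1,3)→{3,6}; (2,5)→{3,5,7}; (3,8)→{7,8}; (5,1)→{1,2}; (6,7)→{5,7}; (8,6)→{2,6}. Safe: 4. Place at column 4.
Row 7: attacked by (1,3)→{3}; (2,5)→{5}; (3,8)→{4,8}; (4,4)→{1,4,7}; (5,1)→{1,3}; (6,7)→{6,7,8}; (8,6)→{5,6,7}. Safe: 2. Place at column 2.
Columns [3, 5, 8, 4, 1, 7, 2, 6], r−c [-2, -3, -5, 0, 4, -1, 5, 2], r+c [4, 7, 11, 8, 6, 13, 9, 14] are all distinct, so no two queens attack.

(1,3) (2,5) (3,8) (4,4) (5,1) (6,7) (7,2) (8,6)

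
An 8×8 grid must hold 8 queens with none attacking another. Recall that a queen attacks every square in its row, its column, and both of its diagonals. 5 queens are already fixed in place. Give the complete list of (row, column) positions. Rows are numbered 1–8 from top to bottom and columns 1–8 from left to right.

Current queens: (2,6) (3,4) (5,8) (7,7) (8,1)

(1,3) (2,6) (3,4) (4,2) (5,8) (6,5) (7,7) (8,1)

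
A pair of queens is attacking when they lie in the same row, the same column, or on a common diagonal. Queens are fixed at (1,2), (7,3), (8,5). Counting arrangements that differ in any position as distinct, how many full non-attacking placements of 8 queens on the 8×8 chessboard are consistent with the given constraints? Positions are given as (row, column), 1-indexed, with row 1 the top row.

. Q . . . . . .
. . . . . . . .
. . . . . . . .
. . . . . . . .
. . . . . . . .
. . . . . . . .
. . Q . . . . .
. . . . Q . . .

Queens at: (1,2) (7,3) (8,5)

1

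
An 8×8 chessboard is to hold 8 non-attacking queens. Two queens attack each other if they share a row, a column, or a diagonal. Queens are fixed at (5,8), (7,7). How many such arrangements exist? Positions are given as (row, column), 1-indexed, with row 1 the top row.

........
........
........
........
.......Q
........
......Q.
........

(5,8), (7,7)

Branch on row 1: col 2 → 0; col 3 → 3; col 5 → 1; col 6 → 2.
Sum: 0 + 3 + 1 + 2 = 6.

6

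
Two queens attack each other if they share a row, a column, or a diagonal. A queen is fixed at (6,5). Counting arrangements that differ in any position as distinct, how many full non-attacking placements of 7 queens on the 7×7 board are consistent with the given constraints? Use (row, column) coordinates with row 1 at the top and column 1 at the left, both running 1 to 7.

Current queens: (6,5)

Branch on row 1: col 1 → 1; col 2 → 1; col 3 → 0; col 4 → 1; col 6 → 3; col 7 → 0.
Sum: 1 + 1 + 0 + 1 + 3 + 0 = 6.

6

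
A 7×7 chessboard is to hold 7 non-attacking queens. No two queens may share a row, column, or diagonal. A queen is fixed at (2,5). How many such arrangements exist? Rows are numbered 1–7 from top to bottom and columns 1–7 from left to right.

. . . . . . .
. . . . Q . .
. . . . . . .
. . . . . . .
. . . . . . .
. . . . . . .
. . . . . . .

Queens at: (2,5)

Branch on row 1: col 1 → 1; col 2 → 3; col 3 → 1; col 7 → 1.
Sum: 1 + 3 + 1 + 1 = 6.

6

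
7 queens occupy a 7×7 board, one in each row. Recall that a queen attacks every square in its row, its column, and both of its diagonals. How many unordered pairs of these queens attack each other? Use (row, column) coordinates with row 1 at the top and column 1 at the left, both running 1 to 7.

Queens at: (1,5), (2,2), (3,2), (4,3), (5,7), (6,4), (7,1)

2

Same column: (2,2)–(3,2) (column 2).
Same diagonal: (3,2)–(4,3) (|3−4| = |2−3| = 1).
Total attacking pairs: 2.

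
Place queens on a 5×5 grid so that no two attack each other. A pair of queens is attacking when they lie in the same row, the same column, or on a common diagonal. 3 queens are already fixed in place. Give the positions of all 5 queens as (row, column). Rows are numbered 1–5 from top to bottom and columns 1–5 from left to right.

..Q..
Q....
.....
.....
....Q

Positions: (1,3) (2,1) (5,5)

(1,3) (2,1) (3,4) (4,2) (5,5)

Row 3: attacked by (1,3)→{1,3,5}; (2,1)→{1,2}; (5,5)→{3,5}. Safe: 4. Place at column 4.
Row 4: attacked by (1,3)→{3}; (2,1)→{1,3}; (3,4)→{3,4,5}; (5,5)→{4,5}. Safe: 2. Place at column 2.
Columns [3, 1, 4, 2, 5], r−c [-2, 1, -1, 2, 0], r+c [4, 3, 7, 6, 10] are all distinct, so no two queens attack.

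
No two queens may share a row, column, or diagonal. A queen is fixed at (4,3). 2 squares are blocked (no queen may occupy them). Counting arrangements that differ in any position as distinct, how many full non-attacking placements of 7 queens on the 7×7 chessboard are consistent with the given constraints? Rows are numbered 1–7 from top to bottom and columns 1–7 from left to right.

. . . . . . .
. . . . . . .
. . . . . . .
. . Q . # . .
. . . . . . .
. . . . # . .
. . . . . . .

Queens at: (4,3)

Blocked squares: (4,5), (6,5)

Branch on row 1: col 1 → 1; col 2 → 1; col 4 → 1; col 5 → 1; col 7 → 0.
Sum: 1 + 1 + 1 + 1 + 0 = 4.

4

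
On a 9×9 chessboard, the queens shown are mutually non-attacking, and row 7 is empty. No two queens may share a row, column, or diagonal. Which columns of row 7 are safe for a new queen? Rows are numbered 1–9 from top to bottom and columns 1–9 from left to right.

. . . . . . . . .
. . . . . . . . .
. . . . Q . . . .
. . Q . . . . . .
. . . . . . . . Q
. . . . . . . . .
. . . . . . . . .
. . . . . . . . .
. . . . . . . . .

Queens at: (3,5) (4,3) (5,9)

(3,5) attacks row 7 at column 5 and diagonals 1, 9.
(4,3) attacks row 7 at column 3 and diagonals 6.
(5,9) attacks row 7 at column 9 and diagonals 7.
Attacked columns: {1, 3, 5, 6, 7, 9}. Safe: {2, 4, 8}.

columns 2, 4, 8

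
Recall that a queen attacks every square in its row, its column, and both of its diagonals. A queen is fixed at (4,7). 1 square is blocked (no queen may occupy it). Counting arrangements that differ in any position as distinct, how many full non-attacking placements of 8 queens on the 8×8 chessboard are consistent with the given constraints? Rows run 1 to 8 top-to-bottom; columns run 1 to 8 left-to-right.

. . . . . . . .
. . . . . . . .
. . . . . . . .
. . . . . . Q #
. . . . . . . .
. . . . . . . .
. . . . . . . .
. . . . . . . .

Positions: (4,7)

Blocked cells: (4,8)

8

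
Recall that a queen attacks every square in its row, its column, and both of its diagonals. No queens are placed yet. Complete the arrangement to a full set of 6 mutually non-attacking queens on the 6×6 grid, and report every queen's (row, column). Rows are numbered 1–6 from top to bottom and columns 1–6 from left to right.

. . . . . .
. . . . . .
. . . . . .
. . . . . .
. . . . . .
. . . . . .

Row 1: Safe: 1, 2, 3, 4, 5, 6. Place at column 2.
Row 2: attacked by (1,2)→{1,2,3}. Safe: 4, 5, 6. Place at column 4.
Row 3: attacked by (1,2)→{2,4}; (2,4)→{3,4,5}. Safe: 1, 6. Place at column 6.
Row 4: attacked by (1,2)→{2,5}; (2,4)→{2,4,6}; (3,6)→{5,6}. Safe: 1, 3. Place at column 1.
Row 5: attacked by (1,2)→{2,6}; (2,4)→{1,4}; (3,6)→{4,6}; (4,1)→{1,2}. Safe: 3, 5. Place at column 3.
Row 6: attacked by (1,2)→{2}; (2,4)→{4}; (3,6)→{3,6}; (4,1)→{1,3}; (5,3)→{2,3,4}. Safe: 5. Place at column 5.
Columns [2, 4, 6, 1, 3, 5], r−c [-1, -2, -3, 3, 2, 1], r+c [3, 6, 9, 5, 8, 11] are all distinct, so no two queens attack.

(1,2) (2,4) (3,6) (4,1) (5,3) (6,5)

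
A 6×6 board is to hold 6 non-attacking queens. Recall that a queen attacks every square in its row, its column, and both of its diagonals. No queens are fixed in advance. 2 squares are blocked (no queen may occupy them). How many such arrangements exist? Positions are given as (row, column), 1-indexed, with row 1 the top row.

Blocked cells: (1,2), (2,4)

Branch on row 1: col 1 → 0; col 3 → 1; col 4 → 1; col 5 → 1; col 6 → 0.
Sum: 0 + 1 + 1 + 1 + 0 = 3.

3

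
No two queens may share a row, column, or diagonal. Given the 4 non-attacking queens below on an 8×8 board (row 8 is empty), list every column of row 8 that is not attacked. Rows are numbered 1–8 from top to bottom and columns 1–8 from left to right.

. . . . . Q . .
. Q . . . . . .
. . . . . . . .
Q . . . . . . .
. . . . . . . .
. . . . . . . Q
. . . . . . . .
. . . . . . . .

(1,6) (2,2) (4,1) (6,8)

(1,6) attacks row 8 at column 6.
(2,2) attacks row 8 at column 2 and diagonals 8.
(4,1) attacks row 8 at column 1 and diagonals 5.
(6,8) attacks row 8 at column 8 and diagonals 6.
Attacked columns: {1, 2, 5, 6, 8}. Safe: {3, 4, 7}.

columns 3, 4, 7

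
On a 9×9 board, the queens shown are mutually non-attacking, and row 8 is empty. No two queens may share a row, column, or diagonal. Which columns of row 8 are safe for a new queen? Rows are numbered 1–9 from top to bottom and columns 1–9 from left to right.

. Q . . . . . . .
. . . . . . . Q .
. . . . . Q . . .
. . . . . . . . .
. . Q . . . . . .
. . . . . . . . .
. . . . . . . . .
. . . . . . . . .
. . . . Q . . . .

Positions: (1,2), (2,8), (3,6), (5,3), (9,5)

(1,2) attacks row 8 at column 2 and diagonals 9.
(2,8) attacks row 8 at column 8 and diagonals 2.
(3,6) attacks row 8 at column 6 and diagonals 1.
(5,3) attacks row 8 at column 3 and diagonals 6.
(9,5) attacks row 8 at column 5 and diagonals 4, 6.
Attacked columns: {1, 2, 3, 4, 5, 6, 8, 9}. Safe: {7}.

columns 7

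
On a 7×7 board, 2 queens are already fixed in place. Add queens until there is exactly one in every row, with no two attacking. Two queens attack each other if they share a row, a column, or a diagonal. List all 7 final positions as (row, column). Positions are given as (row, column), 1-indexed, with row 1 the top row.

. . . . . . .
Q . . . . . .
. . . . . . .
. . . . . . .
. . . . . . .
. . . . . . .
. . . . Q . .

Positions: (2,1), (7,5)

Row 1: attacked by (2,1)→{1,2}; (7,5)→{5}. Safe: 3, 4, 6, 7. Place at column 3.
Row 3: attacked by (1,3)→{1,3,5}; (2,1)→{1,2}; (7,5)→{1,5}. Safe: 4, 6, 7. Place at column 6.
Row 4: attacked by (1,3)→{3,6}; (2,1)→{1,3}; (3,6)→{5,6,7}; (7,5)→{2,5}. Safe: 4. Place at column 4.
Row 5: attacked by (1,3)→{3,7}; (2,1)→{1,4}; (3,6)→{4,6}; (4,4)→{3,4,5}; (7,5)→{3,5,7}. Safe: 2. Place at column 2.
Row 6: attacked by (1,3)→{3}; (2,1)→{1,5}; (3,6)→{3,6}; (4,4)→{2,4,6}; (5,2)→{1,2,3}; (7,5)→{4,5,6}. Safe: 7. Place at column 7.
Columns [3, 1, 6, 4, 2, 7, 5], r−c [-2, 1, -3, 0, 3, -1, 2], r+c [4, 3, 9, 8, 7, 13, 12] are all distinct, so no two queens attack.

(1,3) (2,1) (3,6) (4,4) (5,2) (6,7) (7,5)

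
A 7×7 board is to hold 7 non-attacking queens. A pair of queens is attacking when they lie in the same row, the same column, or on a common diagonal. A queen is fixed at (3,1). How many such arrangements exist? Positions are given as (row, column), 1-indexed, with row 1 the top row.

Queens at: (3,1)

6

Branch on row 1: col 2 → 2; col 4 → 1; col 5 → 1; col 6 → 1; col 7 → 1.
Sum: 2 + 1 + 1 + 1 + 1 = 6.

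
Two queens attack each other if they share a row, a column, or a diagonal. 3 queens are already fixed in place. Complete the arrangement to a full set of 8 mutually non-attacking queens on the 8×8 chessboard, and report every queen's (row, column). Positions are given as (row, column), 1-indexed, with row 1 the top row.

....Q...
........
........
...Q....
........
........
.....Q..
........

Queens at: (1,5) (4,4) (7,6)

(1,5) (2,3) (3,8) (4,4) (5,7) (6,1) (7,6) (8,2)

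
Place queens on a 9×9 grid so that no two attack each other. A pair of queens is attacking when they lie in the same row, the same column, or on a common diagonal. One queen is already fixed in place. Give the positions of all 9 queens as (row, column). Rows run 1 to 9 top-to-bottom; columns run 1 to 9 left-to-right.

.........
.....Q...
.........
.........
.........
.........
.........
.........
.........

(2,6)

(1,2) (2,6) (3,9) (4,3) (5,5) (6,8) (7,4) (8,1) (9,7)

Row 1: attacked by (2,6)→{5,6,7}. Safe: 1, 2, 3, 4, 8, 9. Place at column 2.
Row 3: attacked by (1,2)→{2,4}; (2,6)→{5,6,7}. Safe: 1, 3, 8, 9. Place at column 9.
Row 4: attacked by (1,2)→{2,5}; (2,6)→{4,6,8}; (3,9)→{8,9}. Safe: 1, 3, 7. Place at column 3.
Row 5: attacked by (1,2)→{2,6}; (2,6)→{3,6,9}; (3,9)→{7,9}; (4,3)→{2,3,4}. Safe: 1, 5, 8. Place at column 5.
Row 6: attacked by (1,2)→{2,7}; (2,6)→{2,6}; (3,9)→{6,9}; (4,3)→{1,3,5}; (5,5)→{4,5,6}. Safe: 8. Place at column 8.
Row 7: attacked by (1,2)→{2,8}; (2,6)→{1,6}; (3,9)→{5,9}; (4,3)→{3,6}; (5,5)→{3,5,7}; (6,8)→{7,8,9}. Safe: 4. Place at column 4.
Row 8: attacked by (1,2)→{2,9}; (2,6)→{6}; (3,9)→{4,9}; (4,3)→{3,7}; (5,5)→{2,5,8}; (6,8)→{6,8}; (7,4)→{3,4,5}. Safe: 1. Place at column 1.
Row 9: attacked by (1,2)→{2}; (2,6)→{6}; (3,9)→{3,9}; (4,3)→{3,8}; (5,5)→{1,5,9}; (6,8)→{5,8}; (7,4)→{2,4,6}; (8,1)→{1,2}. Safe: 7. Place at column 7.
Columns [2, 6, 9, 3, 5, 8, 4, 1, 7], r−c [-1, -4, -6, 1, 0, -2, 3, 7, 2], r+c [3, 8, 12, 7, 10, 14, 11, 9, 16] are all distinct, so no two queens attack.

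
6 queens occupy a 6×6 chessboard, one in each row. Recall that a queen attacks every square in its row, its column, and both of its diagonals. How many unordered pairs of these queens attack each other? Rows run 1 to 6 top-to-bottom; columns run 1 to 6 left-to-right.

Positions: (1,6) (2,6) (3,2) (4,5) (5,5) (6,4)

3

Same column: (1,6)–(2,6) (column 6); (4,5)–(5,5) (column 5).
Same diagonal: (5,5)–(6,4) (|5−6| = |5−4| = 1).
Total attacking pairs: 3.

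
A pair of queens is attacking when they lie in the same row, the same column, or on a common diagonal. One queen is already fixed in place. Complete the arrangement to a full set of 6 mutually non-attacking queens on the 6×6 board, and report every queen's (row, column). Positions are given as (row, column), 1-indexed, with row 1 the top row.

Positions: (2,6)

(1,3) (2,6) (3,2) (4,5) (5,1) (6,4)

Row 1: attacked by (2,6)→{5,6}. Safe: 1, 2, 3, 4. Place at column 3.
Row 3: attacked by (1,3)→{1,3,5}; (2,6)→{5,6}. Safe: 2, 4. Place at column 2.
Row 4: attacked by (1,3)→{3,6}; (2,6)→{4,6}; (3,2)→{1,2,3}. Safe: 5. Place at column 5.
Row 5: attacked by (1,3)→{3}; (2,6)→{3,6}; (3,2)→{2,4}; (4,5)→{4,5,6}. Safe: 1. Place at column 1.
Row 6: attacked by (1,3)→{3}; (2,6)→{2,6}; (3,2)→{2,5}; (4,5)→{3,5}; (5,1)→{1,2}. Safe: 4. Place at column 4.
Columns [3, 6, 2, 5, 1, 4], r−c [-2, -4, 1, -1, 4, 2], r+c [4, 8, 5, 9, 6, 10] are all distinct, so no two queens attack.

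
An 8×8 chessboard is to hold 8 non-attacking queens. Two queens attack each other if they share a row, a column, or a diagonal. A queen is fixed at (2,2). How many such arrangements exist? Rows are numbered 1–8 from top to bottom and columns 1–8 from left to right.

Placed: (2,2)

16

Branch on row 1: col 4 → 6; col 5 → 4; col 6 → 2; col 7 → 2; col 8 → 2.
Sum: 6 + 4 + 2 + 2 + 2 = 16.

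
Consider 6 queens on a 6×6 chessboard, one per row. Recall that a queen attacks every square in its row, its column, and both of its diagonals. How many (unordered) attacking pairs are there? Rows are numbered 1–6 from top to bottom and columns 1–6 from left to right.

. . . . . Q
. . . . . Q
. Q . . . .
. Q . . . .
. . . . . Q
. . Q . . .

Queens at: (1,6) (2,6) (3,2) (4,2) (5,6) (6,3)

4

Same column: (1,6)–(2,6) (column 6); (1,6)–(5,6) (column 6); (2,6)–(5,6) (column 6); (3,2)–(4,2) (column 2).
Total attacking pairs: 4.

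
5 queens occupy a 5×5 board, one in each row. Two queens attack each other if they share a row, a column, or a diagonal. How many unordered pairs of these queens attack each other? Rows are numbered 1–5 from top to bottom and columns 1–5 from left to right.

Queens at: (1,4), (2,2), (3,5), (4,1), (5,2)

Same column: (2,2)–(5,2) (column 2).
Same diagonal: (1,4)–(4,1) (|1−4| = |4−1| = 3); (4,1)–(5,2) (|4−5| = |1−2| = 1).
Total attacking pairs: 3.

3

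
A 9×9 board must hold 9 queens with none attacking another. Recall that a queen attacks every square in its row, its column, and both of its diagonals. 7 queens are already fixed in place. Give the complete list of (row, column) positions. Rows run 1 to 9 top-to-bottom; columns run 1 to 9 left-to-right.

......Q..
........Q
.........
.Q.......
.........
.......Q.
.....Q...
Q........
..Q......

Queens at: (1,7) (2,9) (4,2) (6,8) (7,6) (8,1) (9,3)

(1,7) (2,9) (3,4) (4,2) (5,5) (6,8) (7,6) (8,1) (9,3)

Row 3: attacked by (1,7)→{5,7,9}; (2,9)→{8,9}; (4,2)→{1,2,3}; (6,8)→{5,8}; (7,6)→{2,6}; (8,1)→{1,6}; (9,3)→{3,9}. Safe: 4. Place at column 4.
Row 5: attacked by (1,7)→{3,7}; (2,9)→{6,9}; (3,4)→{2,4,6}; (4,2)→{1,2,3}; (6,8)→{7,8,9}; (7,6)→{4,6,8}; (8,1)→{1,4}; (9,3)→{3,7}. Safe: 5. Place at column 5.
Columns [7, 9, 4, 2, 5, 8, 6, 1, 3], r−c [-6, -7, -1, 2, 0, -2, 1, 7, 6], r+c [8, 11, 7, 6, 10, 14, 13, 9, 12] are all distinct, so no two queens attack.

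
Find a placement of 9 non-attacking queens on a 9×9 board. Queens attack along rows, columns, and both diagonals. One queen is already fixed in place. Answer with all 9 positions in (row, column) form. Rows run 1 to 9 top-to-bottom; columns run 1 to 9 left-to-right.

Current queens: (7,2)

(1,9) (2,5) (3,8) (4,4) (5,1) (6,7) (7,2) (8,6) (9,3)

Row 1: attacked by (7,2)→{2,8}. Safe: 1, 3, 4, 5, 6, 7, 9. Place at column 9.
Row 2: attacked by (1,9)→{8,9}; (7,2)→{2,7}. Safe: 1, 3, 4, 5, 6. Place at column 5.
Row 3: attacked by (1,9)→{7,9}; (2,5)→{4,5,6}; (7,2)→{2,6}. Safe: 1, 3, 8. Place at column 8.
Row 4: attacked by (1,9)→{6,9}; (2,5)→{3,5,7}; (3,8)→{7,8,9}; (7,2)→{2,5}. Safe: 1, 4. Place at column 4.
Row 5: attacked by (1,9)→{5,9}; (2,5)→{2,5,8}; (3,8)→{6,8}; (4,4)→{3,4,5}; (7,2)→{2,4}. Safe: 1, 7. Place at column 1.
Row 6: attacked by (1,9)→{4,9}; (2,5)→{1,5,9}; (3,8)→{5,8}; (4,4)→{2,4,6}; (5,1)→{1,2}; (7,2)→{1,2,3}. Safe: 7. Place at column 7.
Row 8: attacked by (1,9)→{2,9}; (2,5)→{5}; (3,8)→{3,8}; (4,4)→{4,8}; (5,1)→{1,4}; (6,7)→{5,7,9}; (7,2)→{1,2,3}. Safe: 6. Place at column 6.
Row 9: attacked by (1,9)→{1,9}; (2,5)→{5}; (3,8)→{2,8}; (4,4)→{4,9}; (5,1)→{1,5}; (6,7)→{4,7}; (7,2)→{2,4}; (8,6)→{5,6,7}. Safe: 3. Place at column 3.
Columns [9, 5, 8, 4, 1, 7, 2, 6, 3], r−c [-8, -3, -5, 0, 4, -1, 5, 2, 6], r+c [10, 7, 11, 8, 6, 13, 9, 14, 12] are all distinct, so no two queens attack.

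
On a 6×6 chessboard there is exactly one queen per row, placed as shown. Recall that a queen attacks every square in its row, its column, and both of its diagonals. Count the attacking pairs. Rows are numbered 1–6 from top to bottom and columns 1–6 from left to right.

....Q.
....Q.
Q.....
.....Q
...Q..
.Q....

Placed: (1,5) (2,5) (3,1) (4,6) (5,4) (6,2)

1

Same column: (1,5)–(2,5) (column 5).
Total attacking pairs: 1.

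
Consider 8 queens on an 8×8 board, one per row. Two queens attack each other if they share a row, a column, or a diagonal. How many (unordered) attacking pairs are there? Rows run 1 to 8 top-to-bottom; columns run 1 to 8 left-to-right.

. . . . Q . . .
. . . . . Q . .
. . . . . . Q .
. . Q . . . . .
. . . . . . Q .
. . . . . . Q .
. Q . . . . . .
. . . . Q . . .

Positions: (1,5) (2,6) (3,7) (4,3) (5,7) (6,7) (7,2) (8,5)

8

Same column: (1,5)–(8,5) (column 5); (3,7)–(5,7) (column 7); (3,7)–(6,7) (column 7); (5,7)–(6,7) (column 7).
Same diagonal: (1,5)–(2,6) (|1−2| = |5−6| = 1); (1,5)–(3,7) (|1−3| = |5−7| = 2); (2,6)–(3,7) (|2−3| = |6−7| = 1); (6,7)–(8,5) (|6−8| = |7−5| = 2).
Total attacking pairs: 8.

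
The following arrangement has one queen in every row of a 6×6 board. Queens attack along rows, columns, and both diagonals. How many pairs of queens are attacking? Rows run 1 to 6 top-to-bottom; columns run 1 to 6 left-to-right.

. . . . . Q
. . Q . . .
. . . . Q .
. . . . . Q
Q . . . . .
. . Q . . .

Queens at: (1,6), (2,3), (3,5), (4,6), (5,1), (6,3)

3

Same column: (1,6)–(4,6) (column 6); (2,3)–(6,3) (column 3).
Same diagonal: (3,5)–(4,6) (|3−4| = |5−6| = 1).
Total attacking pairs: 3.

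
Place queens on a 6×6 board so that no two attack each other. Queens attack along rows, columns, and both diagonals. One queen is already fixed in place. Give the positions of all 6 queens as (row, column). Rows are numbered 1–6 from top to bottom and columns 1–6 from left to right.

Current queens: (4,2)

Row 1: attacked by (4,2)→{2,5}. Safe: 1, 3, 4, 6. Place at column 4.
Row 2: attacked by (1,4)→{3,4,5}; (4,2)→{2,4}. Safe: 1, 6. Place at column 1.
Row 3: attacked by (1,4)→{2,4,6}; (2,1)→{1,2}; (4,2)→{1,2,3}. Safe: 5. Place at column 5.
Row 5: attacked by (1,4)→{4}; (2,1)→{1,4}; (3,5)→{3,5}; (4,2)→{1,2,3}. Safe: 6. Place at column 6.
Row 6: attacked by (1,4)→{4}; (2,1)→{1,5}; (3,5)→{2,5}; (4,2)→{2,4}; (5,6)→{5,6}. Safe: 3. Place at column 3.
Columns [4, 1, 5, 2, 6, 3], r−c [-3, 1, -2, 2, -1, 3], r+c [5, 3, 8, 6, 11, 9] are all distinct, so no two queens attack.

(1,4) (2,1) (3,5) (4,2) (5,6) (6,3)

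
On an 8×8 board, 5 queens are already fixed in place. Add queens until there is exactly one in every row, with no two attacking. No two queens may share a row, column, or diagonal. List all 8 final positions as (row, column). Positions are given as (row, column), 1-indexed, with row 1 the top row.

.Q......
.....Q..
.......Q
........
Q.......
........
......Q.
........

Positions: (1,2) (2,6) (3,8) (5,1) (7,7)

Row 4: attacked by (1,2)→{2,5}; (2,6)→{4,6,8}; (3,8)→{7,8}; (5,1)→{1,2}; (7,7)→{4,7}. Safe: 3. Place at column 3.
Row 6: attacked by (1,2)→{2,7}; (2,6)→{2,6}; (3,8)→{5,8}; (4,3)→{1,3,5}; (5,1)→{1,2}; (7,7)→{6,7,8}. Safe: 4. Place at column 4.
Row 8: attacked by (1,2)→{2}; (2,6)→{6}; (3,8)→{3,8}; (4,3)→{3,7}; (5,1)→{1,4}; (6,4)→{2,4,6}; (7,7)→{6,7,8}. Safe: 5. Place at column 5.
Columns [2, 6, 8, 3, 1, 4, 7, 5], r−c [-1, -4, -5, 1, 4, 2, 0, 3], r+c [3, 8, 11, 7, 6, 10, 14, 13] are all distinct, so no two queens attack.

(1,2) (2,6) (3,8) (4,3) (5,1) (6,4) (7,7) (8,5)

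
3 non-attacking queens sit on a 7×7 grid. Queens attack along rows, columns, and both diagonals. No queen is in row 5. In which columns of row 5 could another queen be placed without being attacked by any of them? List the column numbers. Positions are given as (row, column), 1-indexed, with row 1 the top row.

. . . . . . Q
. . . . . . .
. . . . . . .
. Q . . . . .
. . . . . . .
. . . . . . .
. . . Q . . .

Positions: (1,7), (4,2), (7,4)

columns 5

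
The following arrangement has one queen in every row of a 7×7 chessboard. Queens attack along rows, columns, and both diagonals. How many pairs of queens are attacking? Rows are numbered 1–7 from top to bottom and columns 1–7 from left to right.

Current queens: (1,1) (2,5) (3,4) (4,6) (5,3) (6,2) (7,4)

3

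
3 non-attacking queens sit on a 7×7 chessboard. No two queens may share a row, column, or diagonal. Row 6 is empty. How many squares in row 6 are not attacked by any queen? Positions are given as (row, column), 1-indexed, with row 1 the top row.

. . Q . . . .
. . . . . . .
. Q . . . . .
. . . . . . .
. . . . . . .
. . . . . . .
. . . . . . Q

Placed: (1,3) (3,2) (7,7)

2

(1,3) attacks row 6 at column 3.
(3,2) attacks row 6 at column 2 and diagonals 5.
(7,7) attacks row 6 at column 7 and diagonals 6.
Attacked columns: {2, 3, 5, 6, 7}. Safe: {1, 4}.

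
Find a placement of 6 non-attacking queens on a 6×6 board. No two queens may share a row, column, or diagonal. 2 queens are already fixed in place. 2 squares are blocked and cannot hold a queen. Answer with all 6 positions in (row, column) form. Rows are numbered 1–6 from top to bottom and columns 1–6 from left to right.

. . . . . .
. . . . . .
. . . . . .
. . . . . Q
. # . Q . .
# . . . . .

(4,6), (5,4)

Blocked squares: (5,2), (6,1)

(1,5) (2,3) (3,1) (4,6) (5,4) (6,2)

Row 1: attacked by (4,6)→{3,6}; (5,4)→{4}. Safe: 1, 2, 5. Place at column 5.
Row 2: attacked by (1,5)→{4,5,6}; (4,6)→{4,6}; (5,4)→{1,4}. Safe: 2, 3. Place at column 3.
Row 3: attacked by (1,5)→{3,5}; (2,3)→{2,3,4}; (4,6)→{5,6}; (5,4)→{2,4,6}. Safe: 1. Place at column 1.
Row 6: attacked by (1,5)→{5}; (2,3)→{3}; (3,1)→{1,4}; (4,6)→{4,6}; (5,4)→{3,4,5}. Blocked: 1. Safe: 2. Place at column 2.
Columns [5, 3, 1, 6, 4, 2], r−c [-4, -1, 2, -2, 1, 4], r+c [6, 5, 4, 10, 9, 8] are all distinct, so no two queens attack.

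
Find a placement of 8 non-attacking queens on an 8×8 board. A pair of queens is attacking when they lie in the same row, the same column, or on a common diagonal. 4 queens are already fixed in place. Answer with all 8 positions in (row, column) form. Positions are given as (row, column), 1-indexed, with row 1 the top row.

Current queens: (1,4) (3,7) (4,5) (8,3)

Row 2: attacked by (1,4)→{3,4,5}; (3,7)→{6,7,8}; (4,5)→{3,5,7}; (8,3)→{3}. Safe: 1, 2. Place at column 2.
Row 5: attacked by (1,4)→{4,8}; (2,2)→{2,5}; (3,7)→{5,7}; (4,5)→{4,5,6}; (8,3)→{3,6}. Safe: 1. Place at column 1.
Row 6: attacked by (1,4)→{4}; (2,2)→{2,6}; (3,7)→{4,7}; (4,5)→{3,5,7}; (5,1)→{1,2}; (8,3)→{1,3,5}. Safe: 8. Place at column 8.
Row 7: attacked by (1,4)→{4}; (2,2)→{2,7}; (3,7)→{3,7}; (4,5)→{2,5,8}; (5,1)→{1,3}; (6,8)→{7,8}; (8,3)→{2,3,4}. Safe: 6. Place at column 6.
Columns [4, 2, 7, 5, 1, 8, 6, 3], r−c [-3, 0, -4, -1, 4, -2, 1, 5], r+c [5, 4, 10, 9, 6, 14, 13, 11] are all distinct, so no two queens attack.

(1,4) (2,2) (3,7) (4,5) (5,1) (6,8) (7,6) (8,3)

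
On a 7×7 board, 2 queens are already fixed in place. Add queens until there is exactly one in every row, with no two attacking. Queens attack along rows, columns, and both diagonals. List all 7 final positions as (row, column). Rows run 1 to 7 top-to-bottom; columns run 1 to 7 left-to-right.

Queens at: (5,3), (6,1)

Row 1: attacked by (5,3)→{3,7}; (6,1)→{1,6}. Safe: 2, 4, 5. Place at column 4.
Row 2: attacked by (1,4)→{3,4,5}; (5,3)→{3,6}; (6,1)→{1,5}. Safe: 2, 7. Place at column 2.
Row 3: attacked by (1,4)→{2,4,6}; (2,2)→{1,2,3}; (5,3)→{1,3,5}; (6,1)→{1,4}. Safe: 7. Place at column 7.
Row 4: attacked by (1,4)→{1,4,7}; (2,2)→{2,4}; (3,7)→{6,7}; (5,3)→{2,3,4}; (6,1)→{1,3}. Safe: 5. Place at column 5.
Row 7: attacked by (1,4)→{4}; (2,2)→{2,7}; (3,7)→{3,7}; (4,5)→{2,5}; (5,3)→{1,3,5}; (6,1)→{1,2}. Safe: 6. Place at column 6.
Columns [4, 2, 7, 5, 3, 1, 6], r−c [-3, 0, -4, -1, 2, 5, 1], r+c [5, 4, 10, 9, 8, 7, 13] are all distinct, so no two queens attack.

(1,4) (2,2) (3,7) (4,5) (5,3) (6,1) (7,6)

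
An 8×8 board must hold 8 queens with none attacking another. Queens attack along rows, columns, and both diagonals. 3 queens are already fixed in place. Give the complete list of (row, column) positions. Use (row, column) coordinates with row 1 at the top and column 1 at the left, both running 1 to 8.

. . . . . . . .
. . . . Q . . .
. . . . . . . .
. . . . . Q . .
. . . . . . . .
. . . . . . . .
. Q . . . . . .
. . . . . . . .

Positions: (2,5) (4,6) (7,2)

(1,1) (2,5) (3,8) (4,6) (5,3) (6,7) (7,2) (8,4)

Row 1: attacked by (2,5)→{4,5,6}; (4,6)→{3,6}; (7,2)→{2,8}. Safe: 1, 7. Place at column 1.
Row 3: attacked by (1,1)→{1,3}; (2,5)→{4,5,6}; (4,6)→{5,6,7}; (7,2)→{2,6}. Safe: 8. Place at column 8.
Row 5: attacked by (1,1)→{1,5}; (2,5)→{2,5,8}; (3,8)→{6,8}; (4,6)→{5,6,7}; (7,2)→{2,4}. Safe: 3. Place at column 3.
Row 6: attacked by (1,1)→{1,6}; (2,5)→{1,5}; (3,8)→{5,8}; (4,6)→{4,6,8}; (5,3)→{2,3,4}; (7,2)→{1,2,3}. Safe: 7. Place at column 7.
Row 8: attacked by (1,1)→{1,8}; (2,5)→{5}; (3,8)→{3,8}; (4,6)→{2,6}; (5,3)→{3,6}; (6,7)→{5,7}; (7,2)→{1,2,3}. Safe: 4. Place at column 4.
Columns [1, 5, 8, 6, 3, 7, 2, 4], r−c [0, -3, -5, -2, 2, -1, 5, 4], r+c [2, 7, 11, 10, 8, 13, 9, 12] are all distinct, so no two queens attack.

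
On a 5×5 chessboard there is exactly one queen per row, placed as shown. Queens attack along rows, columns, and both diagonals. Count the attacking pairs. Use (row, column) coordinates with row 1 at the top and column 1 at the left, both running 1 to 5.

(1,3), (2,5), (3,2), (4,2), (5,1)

Same column: (3,2)–(4,2) (column 2).
Same diagonal: (4,2)–(5,1) (|4−5| = |2−1| = 1).
Total attacking pairs: 2.

2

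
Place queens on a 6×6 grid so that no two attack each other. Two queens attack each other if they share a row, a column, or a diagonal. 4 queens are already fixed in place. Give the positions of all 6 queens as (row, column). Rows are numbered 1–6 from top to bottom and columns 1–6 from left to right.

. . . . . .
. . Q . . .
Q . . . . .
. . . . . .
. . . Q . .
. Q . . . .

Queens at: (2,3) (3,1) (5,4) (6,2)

(1,5) (2,3) (3,1) (4,6) (5,4) (6,2)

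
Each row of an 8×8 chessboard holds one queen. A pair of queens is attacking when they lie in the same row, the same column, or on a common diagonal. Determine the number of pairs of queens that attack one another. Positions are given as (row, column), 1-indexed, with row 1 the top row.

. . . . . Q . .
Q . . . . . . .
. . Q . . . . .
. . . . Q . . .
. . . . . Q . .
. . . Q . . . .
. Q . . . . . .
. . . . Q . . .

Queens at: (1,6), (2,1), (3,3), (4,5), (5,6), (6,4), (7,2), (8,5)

4

Same column: (1,6)–(5,6) (column 6); (4,5)–(8,5) (column 5).
Same diagonal: (4,5)–(5,6) (|4−5| = |5−6| = 1); (4,5)–(7,2) (|4−7| = |5−2| = 3).
Total attacking pairs: 4.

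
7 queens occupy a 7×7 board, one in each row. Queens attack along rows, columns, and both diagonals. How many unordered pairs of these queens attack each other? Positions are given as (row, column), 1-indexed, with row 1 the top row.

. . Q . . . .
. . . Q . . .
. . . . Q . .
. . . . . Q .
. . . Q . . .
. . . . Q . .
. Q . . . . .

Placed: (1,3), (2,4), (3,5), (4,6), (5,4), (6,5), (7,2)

10

Same column: (2,4)–(5,4) (column 4); (3,5)–(6,5) (column 5).
Same diagonal: (1,3)–(2,4) (|1−2| = |3−4| = 1); (1,3)–(3,5) (|1−3| = |3−5| = 2); (1,3)–(4,6) (|1−4| = |3−6| = 3); (2,4)–(3,5) (|2−3| = |4−5| = 1); (2,4)–(4,6) (|2−4| = |4−6| = 2); (3,5)–(4,6) (|3−4| = |5−6| = 1); (5,4)–(6,5) (|5−6| = |4−5| = 1); (5,4)–(7,2) (|5−7| = |4−2| = 2).
Total attacking pairs: 10.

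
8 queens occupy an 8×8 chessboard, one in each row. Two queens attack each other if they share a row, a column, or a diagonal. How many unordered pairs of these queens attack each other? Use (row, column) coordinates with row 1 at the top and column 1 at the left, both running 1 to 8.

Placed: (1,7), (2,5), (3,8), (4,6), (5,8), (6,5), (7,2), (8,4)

4

Same column: (2,5)–(6,5) (column 5); (3,8)–(5,8) (column 8).
Same diagonal: (2,5)–(5,8) (|2−5| = |5−8| = 3); (3,8)–(6,5) (|3−6| = |8−5| = 3).
Total attacking pairs: 4.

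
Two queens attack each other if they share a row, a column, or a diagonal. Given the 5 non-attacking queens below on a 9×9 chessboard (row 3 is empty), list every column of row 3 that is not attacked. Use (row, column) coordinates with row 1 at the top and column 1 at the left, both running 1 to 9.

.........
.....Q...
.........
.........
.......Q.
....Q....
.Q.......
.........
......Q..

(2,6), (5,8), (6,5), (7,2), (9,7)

(2,6) attacks row 3 at column 6 and diagonals 5, 7.
(5,8) attacks row 3 at column 8 and diagonals 6.
(6,5) attacks row 3 at column 5 and diagonals 2, 8.
(7,2) attacks row 3 at column 2 and diagonals 6.
(9,7) attacks row 3 at column 7 and diagonals 1.
Attacked columns: {1, 2, 5, 6, 7, 8}. Safe: {3, 4, 9}.

columns 3, 4, 9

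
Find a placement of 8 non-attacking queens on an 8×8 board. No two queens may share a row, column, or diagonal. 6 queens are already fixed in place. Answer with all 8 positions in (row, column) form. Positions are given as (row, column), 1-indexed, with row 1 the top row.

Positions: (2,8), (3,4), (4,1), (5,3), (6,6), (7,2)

(1,5) (2,8) (3,4) (4,1) (5,3) (6,6) (7,2) (8,7)

Row 1: attacked by (2,8)→{7,8}; (3,4)→{2,4,6}; (4,1)→{1,4}; (5,3)→{3,7}; (6,6)→{1,6}; (7,2)→{2,8}. Safe: 5. Place at column 5.
Row 8: attacked by (1,5)→{5}; (2,8)→{2,8}; (3,4)→{4}; (4,1)→{1,5}; (5,3)→{3,6}; (6,6)→{4,6,8}; (7,2)→{1,2,3}. Safe: 7. Place at column 7.
Columns [5, 8, 4, 1, 3, 6, 2, 7], r−c [-4, -6, -1, 3, 2, 0, 5, 1], r+c [6, 10, 7, 5, 8, 12, 9, 15] are all distinct, so no two queens attack.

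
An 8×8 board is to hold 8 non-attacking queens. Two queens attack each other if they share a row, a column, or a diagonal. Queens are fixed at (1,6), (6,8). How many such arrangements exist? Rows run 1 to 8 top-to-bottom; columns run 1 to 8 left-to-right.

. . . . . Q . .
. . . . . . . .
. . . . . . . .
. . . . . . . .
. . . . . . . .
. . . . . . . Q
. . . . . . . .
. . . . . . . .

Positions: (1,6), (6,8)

Branch on row 2: col 1 → 0; col 2 → 1; col 3 → 3.
Sum: 0 + 1 + 3 = 4.

4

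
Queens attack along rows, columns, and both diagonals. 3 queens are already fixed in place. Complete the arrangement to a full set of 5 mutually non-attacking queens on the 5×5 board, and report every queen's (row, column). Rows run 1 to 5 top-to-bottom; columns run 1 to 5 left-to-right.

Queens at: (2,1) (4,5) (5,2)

Row 1: attacked by (2,1)→{1,2}; (4,5)→{2,5}; (5,2)→{2}. Safe: 3, 4. Place at column 4.
Row 3: attacked by (1,4)→{2,4}; (2,1)→{1,2}; (4,5)→{4,5}; (5,2)→{2,4}. Safe: 3. Place at column 3.
Columns [4, 1, 3, 5, 2], r−c [-3, 1, 0, -1, 3], r+c [5, 3, 6, 9, 7] are all distinct, so no two queens attack.

(1,4) (2,1) (3,3) (4,5) (5,2)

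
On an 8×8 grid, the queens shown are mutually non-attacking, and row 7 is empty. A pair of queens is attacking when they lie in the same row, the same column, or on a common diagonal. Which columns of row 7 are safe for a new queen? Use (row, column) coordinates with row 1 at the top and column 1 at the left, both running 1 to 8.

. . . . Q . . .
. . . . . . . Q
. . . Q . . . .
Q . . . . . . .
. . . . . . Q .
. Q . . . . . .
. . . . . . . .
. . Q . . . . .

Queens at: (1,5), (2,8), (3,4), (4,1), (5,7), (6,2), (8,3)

(1,5) attacks row 7 at column 5.
(2,8) attacks row 7 at column 8 and diagonals 3.
(3,4) attacks row 7 at column 4 and diagonals 8.
(4,1) attacks row 7 at column 1 and diagonals 4.
(5,7) attacks row 7 at column 7 and diagonals 5.
(6,2) attacks row 7 at column 2 and diagonals 1, 3.
(8,3) attacks row 7 at column 3 and diagonals 2, 4.
Attacked columns: {1, 2, 3, 4, 5, 7, 8}. Safe: {6}.

columns 6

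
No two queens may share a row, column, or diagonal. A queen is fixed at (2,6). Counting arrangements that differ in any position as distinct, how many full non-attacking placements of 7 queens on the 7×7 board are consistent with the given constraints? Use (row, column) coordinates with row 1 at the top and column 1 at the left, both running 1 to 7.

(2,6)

4

Branch on row 1: col 1 → 1; col 2 → 1; col 3 → 1; col 4 → 1.
Sum: 1 + 1 + 1 + 1 = 4.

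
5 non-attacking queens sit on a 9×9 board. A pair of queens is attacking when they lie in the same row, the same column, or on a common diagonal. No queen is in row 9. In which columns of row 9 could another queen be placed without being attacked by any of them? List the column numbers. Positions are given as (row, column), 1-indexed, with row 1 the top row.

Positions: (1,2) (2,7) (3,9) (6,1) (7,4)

columns 5, 8

(1,2) attacks row 9 at column 2.
(2,7) attacks row 9 at column 7.
(3,9) attacks row 9 at column 9 and diagonals 3.
(6,1) attacks row 9 at column 1 and diagonals 4.
(7,4) attacks row 9 at column 4 and diagonals 2, 6.
Attacked columns: {1, 2, 3, 4, 6, 7, 9}. Safe: {5, 8}.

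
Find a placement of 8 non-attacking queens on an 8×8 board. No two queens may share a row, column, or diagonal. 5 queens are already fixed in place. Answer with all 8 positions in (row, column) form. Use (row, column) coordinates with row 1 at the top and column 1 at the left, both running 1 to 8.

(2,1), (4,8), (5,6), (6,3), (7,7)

Row 1: attacked by (2,1)→{1,2}; (4,8)→{5,8}; (5,6)→{2,6}; (6,3)→{3,8}; (7,7)→{1,7}. Safe: 4. Place at column 4.
Row 3: attacked by (1,4)→{2,4,6}; (2,1)→{1,2}; (4,8)→{7,8}; (5,6)→{4,6,8}; (6,3)→{3,6}; (7,7)→{3,7}. Safe: 5. Place at column 5.
Row 8: attacked by (1,4)→{4}; (2,1)→{1,7}; (3,5)→{5}; (4,8)→{4,8}; (5,6)→{3,6}; (6,3)→{1,3,5}; (7,7)→{6,7,8}. Safe: 2. Place at column 2.
Columns [4, 1, 5, 8, 6, 3, 7, 2], r−c [-3, 1, -2, -4, -1, 3, 0, 6], r+c [5, 3, 8, 12, 11, 9, 14, 10] are all distinct, so no two queens attack.

(1,4) (2,1) (3,5) (4,8) (5,6) (6,3) (7,7) (8,2)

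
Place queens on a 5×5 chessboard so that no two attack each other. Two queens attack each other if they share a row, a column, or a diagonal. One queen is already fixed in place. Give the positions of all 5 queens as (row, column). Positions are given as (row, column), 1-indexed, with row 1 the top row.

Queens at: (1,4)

Row 2: attacked by (1,4)→{3,4,5}. Safe: 1, 2. Place at column 1.
Row 3: attacked by (1,4)→{2,4}; (2,1)→{1,2}. Safe: 3, 5. Place at column 3.
Row 4: attacked by (1,4)→{1,4}; (2,1)→{1,3}; (3,3)→{2,3,4}. Safe: 5. Place at column 5.
Row 5: attacked by (1,4)→{4}; (2,1)→{1,4}; (3,3)→{1,3,5}; (4,5)→{4,5}. Safe: 2. Place at column 2.
Columns [4, 1, 3, 5, 2], r−c [-3, 1, 0, -1, 3], r+c [5, 3, 6, 9, 7] are all distinct, so no two queens attack.

(1,4) (2,1) (3,3) (4,5) (5,2)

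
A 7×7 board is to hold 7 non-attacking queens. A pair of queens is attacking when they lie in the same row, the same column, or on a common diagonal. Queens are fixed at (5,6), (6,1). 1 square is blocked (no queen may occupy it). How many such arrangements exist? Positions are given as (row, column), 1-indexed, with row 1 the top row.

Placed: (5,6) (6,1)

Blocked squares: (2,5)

3

Branch on row 1: col 3 → 1; col 4 → 1; col 5 → 1; col 7 → 0.
Sum: 1 + 1 + 1 + 0 = 3.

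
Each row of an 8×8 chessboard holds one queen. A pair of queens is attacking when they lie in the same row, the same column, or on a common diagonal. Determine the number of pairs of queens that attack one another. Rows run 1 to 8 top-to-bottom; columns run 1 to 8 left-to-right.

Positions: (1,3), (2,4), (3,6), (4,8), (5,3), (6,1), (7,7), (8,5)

2

Same column: (1,3)–(5,3) (column 3).
Same diagonal: (1,3)–(2,4) (|1−2| = |3−4| = 1).
Total attacking pairs: 2.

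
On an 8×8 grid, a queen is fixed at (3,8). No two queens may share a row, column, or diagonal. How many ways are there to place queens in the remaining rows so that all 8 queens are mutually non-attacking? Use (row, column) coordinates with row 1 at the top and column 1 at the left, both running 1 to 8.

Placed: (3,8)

16

Branch on row 1: col 1 → 2; col 2 → 1; col 3 → 4; col 4 → 4; col 5 → 4; col 7 → 1.
Sum: 2 + 1 + 4 + 4 + 4 + 1 = 16.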